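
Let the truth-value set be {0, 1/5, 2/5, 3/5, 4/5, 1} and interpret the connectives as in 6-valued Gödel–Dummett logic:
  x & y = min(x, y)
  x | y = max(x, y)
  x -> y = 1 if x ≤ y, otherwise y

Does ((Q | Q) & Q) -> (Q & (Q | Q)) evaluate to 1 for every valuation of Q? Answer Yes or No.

Q = 0 ↦ 1
Q = 1/5 ↦ 1
Q = 2/5 ↦ 1
Q = 3/5 ↦ 1
Q = 4/5 ↦ 1
Q = 1 ↦ 1
Every assignment gives a value ≥ 1.

Yes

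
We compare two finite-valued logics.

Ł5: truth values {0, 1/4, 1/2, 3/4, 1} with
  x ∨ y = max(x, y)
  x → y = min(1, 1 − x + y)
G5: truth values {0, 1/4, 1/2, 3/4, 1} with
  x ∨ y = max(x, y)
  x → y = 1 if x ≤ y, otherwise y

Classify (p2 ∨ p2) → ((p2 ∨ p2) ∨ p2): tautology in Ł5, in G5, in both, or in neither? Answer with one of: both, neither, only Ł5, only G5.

In Ł5: every assignment gives 1 — tautology.
In G5: every assignment gives 1 — tautology.

both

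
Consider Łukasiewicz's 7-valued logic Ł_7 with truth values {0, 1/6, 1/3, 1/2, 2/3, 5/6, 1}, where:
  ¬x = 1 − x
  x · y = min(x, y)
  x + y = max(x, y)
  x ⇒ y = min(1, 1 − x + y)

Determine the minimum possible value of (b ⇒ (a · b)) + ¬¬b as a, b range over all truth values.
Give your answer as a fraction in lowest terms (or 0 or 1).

Take a = 0, b = 1/2:
a · b = 0 · 1/2 = 0
b ⇒ (a · b) = 1/2 ⇒ 0 = 1/2
¬b = ¬1/2 = 1/2
¬¬b = ¬1/2 = 1/2
(b ⇒ (a · b)) + ¬¬b = 1/2 + 1/2 = 1/2
No assignment yields a value below 1/2, so this is the minimum.

1/2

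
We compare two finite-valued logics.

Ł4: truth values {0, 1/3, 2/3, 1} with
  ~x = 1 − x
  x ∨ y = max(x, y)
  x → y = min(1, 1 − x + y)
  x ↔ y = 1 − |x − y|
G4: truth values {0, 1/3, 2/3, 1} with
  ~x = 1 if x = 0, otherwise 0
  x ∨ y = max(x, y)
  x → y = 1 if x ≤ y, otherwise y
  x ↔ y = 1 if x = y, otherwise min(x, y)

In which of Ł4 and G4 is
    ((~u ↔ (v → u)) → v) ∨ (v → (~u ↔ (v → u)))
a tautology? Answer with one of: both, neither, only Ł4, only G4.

both

In Ł4: every assignment gives 1 — tautology.
In G4: every assignment gives 1 — tautology.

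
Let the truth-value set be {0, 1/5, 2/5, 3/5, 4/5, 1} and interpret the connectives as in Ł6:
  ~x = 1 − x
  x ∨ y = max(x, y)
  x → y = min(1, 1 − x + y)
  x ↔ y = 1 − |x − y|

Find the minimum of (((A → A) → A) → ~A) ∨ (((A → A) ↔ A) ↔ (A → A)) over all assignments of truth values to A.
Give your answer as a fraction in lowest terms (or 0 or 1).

4/5

Take A = 3/5:
A → A = 3/5 → 3/5 = 1
(A → A) → A = 1 → 3/5 = 3/5
~A = ~3/5 = 2/5
((A → A) → A) → ~A = 3/5 → 2/5 = 4/5
A → A = 3/5 → 3/5 = 1
(A → A) ↔ A = 1 ↔ 3/5 = 3/5
A → A = 3/5 → 3/5 = 1
((A → A) ↔ A) ↔ (A → A) = 3/5 ↔ 1 = 3/5
(((A → A) → A) → ~A) ∨ (((A → A) ↔ A) ↔ (A → A)) = 4/5 ∨ 3/5 = 4/5
No assignment yields a value below 4/5, so this is the minimum.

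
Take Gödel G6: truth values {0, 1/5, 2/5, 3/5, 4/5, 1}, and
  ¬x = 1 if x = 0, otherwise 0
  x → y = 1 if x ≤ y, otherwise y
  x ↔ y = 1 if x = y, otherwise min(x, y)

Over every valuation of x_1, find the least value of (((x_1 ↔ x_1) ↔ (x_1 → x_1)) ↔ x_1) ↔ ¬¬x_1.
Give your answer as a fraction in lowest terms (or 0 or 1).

Take x_1 = 1/5:
x_1 ↔ x_1 = 1/5 ↔ 1/5 = 1
x_1 → x_1 = 1/5 → 1/5 = 1
(x_1 ↔ x_1) ↔ (x_1 → x_1) = 1 ↔ 1 = 1
((x_1 ↔ x_1) ↔ (x_1 → x_1)) ↔ x_1 = 1 ↔ 1/5 = 1/5
¬x_1 = ¬1/5 = 0
¬¬x_1 = ¬0 = 1
(((x_1 ↔ x_1) ↔ (x_1 → x_1)) ↔ x_1) ↔ ¬¬x_1 = 1/5 ↔ 1 = 1/5
No assignment yields a value below 1/5, so this is the minimum.

1/5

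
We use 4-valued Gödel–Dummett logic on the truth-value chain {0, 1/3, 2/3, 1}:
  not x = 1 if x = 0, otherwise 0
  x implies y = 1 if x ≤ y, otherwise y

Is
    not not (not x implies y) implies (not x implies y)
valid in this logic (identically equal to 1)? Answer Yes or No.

Counterexample: take x = 0, y = 1/3.
not x = not 0 = 1
not x implies y = 1 implies 1/3 = 1/3
not (not x implies y) = not 1/3 = 0
not not (not x implies y) = not 0 = 1
not not (not x implies y) implies (not x implies y) = 1 implies 1/3 = 1/3
This gives 1/3 ≠ 1.

No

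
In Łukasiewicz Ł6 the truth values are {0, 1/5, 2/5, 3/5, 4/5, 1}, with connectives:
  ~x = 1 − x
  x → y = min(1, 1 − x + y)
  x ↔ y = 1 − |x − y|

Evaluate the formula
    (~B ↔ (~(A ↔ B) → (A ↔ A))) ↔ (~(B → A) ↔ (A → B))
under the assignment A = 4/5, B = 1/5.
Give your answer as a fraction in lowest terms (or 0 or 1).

4/5

~B = ~1/5 = 4/5
A ↔ B = 4/5 ↔ 1/5 = 2/5
~(A ↔ B) = ~2/5 = 3/5
A ↔ A = 4/5 ↔ 4/5 = 1
~(A ↔ B) → (A ↔ A) = 3/5 → 1 = 1
~B ↔ (~(A ↔ B) → (A ↔ A)) = 4/5 ↔ 1 = 4/5
B → A = 1/5 → 4/5 = 1
~(B → A) = ~1 = 0
A → B = 4/5 → 1/5 = 2/5
~(B → A) ↔ (A → B) = 0 ↔ 2/5 = 3/5
(~B ↔ (~(A ↔ B) → (A ↔ A))) ↔ (~(B → A) ↔ (A → B)) = 4/5 ↔ 3/5 = 4/5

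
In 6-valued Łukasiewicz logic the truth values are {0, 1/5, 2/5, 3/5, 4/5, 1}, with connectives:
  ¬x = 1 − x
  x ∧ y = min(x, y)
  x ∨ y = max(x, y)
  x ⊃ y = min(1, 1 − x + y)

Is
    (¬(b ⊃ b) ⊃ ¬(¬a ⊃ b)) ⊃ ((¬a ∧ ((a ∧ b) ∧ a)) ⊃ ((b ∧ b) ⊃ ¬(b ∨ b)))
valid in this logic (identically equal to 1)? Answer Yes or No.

Counterexample: take a = 1/5, b = 1.
b ⊃ b = 1 ⊃ 1 = 1
¬(b ⊃ b) = ¬1 = 0
¬a = ¬1/5 = 4/5
¬a ⊃ b = 4/5 ⊃ 1 = 1
¬(¬a ⊃ b) = ¬1 = 0
¬(b ⊃ b) ⊃ ¬(¬a ⊃ b) = 0 ⊃ 0 = 1
¬a = ¬1/5 = 4/5
a ∧ b = 1/5 ∧ 1 = 1/5
(a ∧ b) ∧ a = 1/5 ∧ 1/5 = 1/5
¬a ∧ ((a ∧ b) ∧ a) = 4/5 ∧ 1/5 = 1/5
b ∧ b = 1 ∧ 1 = 1
b ∨ b = 1 ∨ 1 = 1
¬(b ∨ b) = ¬1 = 0
(b ∧ b) ⊃ ¬(b ∨ b) = 1 ⊃ 0 = 0
(¬a ∧ ((a ∧ b) ∧ a)) ⊃ ((b ∧ b) ⊃ ¬(b ∨ b)) = 1/5 ⊃ 0 = 4/5
(¬(b ⊃ b) ⊃ ¬(¬a ⊃ b)) ⊃ ((¬a ∧ ((a ∧ b) ∧ a)) ⊃ ((b ∧ b) ⊃ ¬(b ∨ b))) = 1 ⊃ 4/5 = 4/5
This gives 4/5 ≠ 1.

No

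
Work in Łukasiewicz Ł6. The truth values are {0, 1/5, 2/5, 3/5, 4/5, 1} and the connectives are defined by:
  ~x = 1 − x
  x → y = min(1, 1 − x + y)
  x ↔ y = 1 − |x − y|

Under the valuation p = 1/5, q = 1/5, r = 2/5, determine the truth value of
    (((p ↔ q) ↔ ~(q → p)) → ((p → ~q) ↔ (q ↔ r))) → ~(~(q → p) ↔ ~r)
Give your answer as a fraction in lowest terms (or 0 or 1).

p ↔ q = 1/5 ↔ 1/5 = 1
q → p = 1/5 → 1/5 = 1
~(q → p) = ~1 = 0
(p ↔ q) ↔ ~(q → p) = 1 ↔ 0 = 0
~q = ~1/5 = 4/5
p → ~q = 1/5 → 4/5 = 1
q ↔ r = 1/5 ↔ 2/5 = 4/5
(p → ~q) ↔ (q ↔ r) = 1 ↔ 4/5 = 4/5
((p ↔ q) ↔ ~(q → p)) → ((p → ~q) ↔ (q ↔ r)) = 0 → 4/5 = 1
q → p = 1/5 → 1/5 = 1
~(q → p) = ~1 = 0
~r = ~2/5 = 3/5
~(q → p) ↔ ~r = 0 ↔ 3/5 = 2/5
~(~(q → p) ↔ ~r) = ~2/5 = 3/5
(((p ↔ q) ↔ ~(q → p)) → ((p → ~q) ↔ (q ↔ r))) → ~(~(q → p) ↔ ~r) = 1 → 3/5 = 3/5

3/5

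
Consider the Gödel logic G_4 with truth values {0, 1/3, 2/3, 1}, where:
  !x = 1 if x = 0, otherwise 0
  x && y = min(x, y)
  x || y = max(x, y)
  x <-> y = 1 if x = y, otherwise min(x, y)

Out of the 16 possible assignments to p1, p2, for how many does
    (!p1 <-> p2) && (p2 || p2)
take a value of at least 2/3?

p1 = 0, p2 = 0 ↦ 0  <
p1 = 0, p2 = 1/3 ↦ 1/3  <
p1 = 0, p2 = 2/3 ↦ 2/3  ≥
p1 = 0, p2 = 1 ↦ 1  ≥
p1 = 1/3, p2 = 0 ↦ 0  <
p1 = 1/3, p2 = 1/3 ↦ 0  <
p1 = 1/3, p2 = 2/3 ↦ 0  <
p1 = 1/3, p2 = 1 ↦ 0  <
p1 = 2/3, p2 = 0 ↦ 0  <
p1 = 2/3, p2 = 1/3 ↦ 0  <
p1 = 2/3, p2 = 2/3 ↦ 0  <
p1 = 2/3, p2 = 1 ↦ 0  <
p1 = 1, p2 = 0 ↦ 0  <
p1 = 1, p2 = 1/3 ↦ 0  <
p1 = 1, p2 = 2/3 ↦ 0  <
p1 = 1, p2 = 1 ↦ 0  <
So 2 of the 16 assignments meet the threshold.

2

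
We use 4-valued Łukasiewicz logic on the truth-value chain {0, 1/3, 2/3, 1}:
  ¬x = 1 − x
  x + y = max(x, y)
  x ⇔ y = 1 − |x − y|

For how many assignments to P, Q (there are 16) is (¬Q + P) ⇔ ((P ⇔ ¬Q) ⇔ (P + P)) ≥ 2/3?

P = 0, Q = 0 ↦ 1  ≥
P = 0, Q = 1/3 ↦ 1  ≥
P = 0, Q = 2/3 ↦ 1  ≥
P = 0, Q = 1 ↦ 1  ≥
P = 1/3, Q = 0 ↦ 1  ≥
P = 1/3, Q = 1/3 ↦ 1  ≥
P = 1/3, Q = 2/3 ↦ 1  ≥
P = 1/3, Q = 1 ↦ 2/3  ≥
P = 2/3, Q = 0 ↦ 1  ≥
P = 2/3, Q = 1/3 ↦ 1  ≥
P = 2/3, Q = 2/3 ↦ 2/3  ≥
P = 2/3, Q = 1 ↦ 1  ≥
P = 1, Q = 0 ↦ 1  ≥
P = 1, Q = 1/3 ↦ 2/3  ≥
P = 1, Q = 2/3 ↦ 1/3  <
P = 1, Q = 1 ↦ 0  <
So 14 of the 16 assignments meet the threshold.

14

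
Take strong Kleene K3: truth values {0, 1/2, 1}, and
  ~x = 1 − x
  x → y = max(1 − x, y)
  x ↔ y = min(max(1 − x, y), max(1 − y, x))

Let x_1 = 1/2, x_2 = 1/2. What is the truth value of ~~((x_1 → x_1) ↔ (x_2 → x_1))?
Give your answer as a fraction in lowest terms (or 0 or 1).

1/2

x_1 → x_1 = 1/2 → 1/2 = 1/2
x_2 → x_1 = 1/2 → 1/2 = 1/2
(x_1 → x_1) ↔ (x_2 → x_1) = 1/2 ↔ 1/2 = 1/2
~((x_1 → x_1) ↔ (x_2 → x_1)) = ~1/2 = 1/2
~~((x_1 → x_1) ↔ (x_2 → x_1)) = ~1/2 = 1/2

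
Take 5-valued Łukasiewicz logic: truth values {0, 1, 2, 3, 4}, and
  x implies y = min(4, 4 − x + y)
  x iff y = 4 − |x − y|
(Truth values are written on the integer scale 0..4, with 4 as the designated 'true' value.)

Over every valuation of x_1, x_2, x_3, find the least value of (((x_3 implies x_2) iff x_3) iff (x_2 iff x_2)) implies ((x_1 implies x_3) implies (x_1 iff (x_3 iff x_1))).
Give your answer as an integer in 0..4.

Take x_1 = 0, x_2 = 0, x_3 = 2:
x_3 implies x_2 = 2 implies 0 = 2
(x_3 implies x_2) iff x_3 = 2 iff 2 = 4
x_2 iff x_2 = 0 iff 0 = 4
((x_3 implies x_2) iff x_3) iff (x_2 iff x_2) = 4 iff 4 = 4
x_1 implies x_3 = 0 implies 2 = 4
x_3 iff x_1 = 2 iff 0 = 2
x_1 iff (x_3 iff x_1) = 0 iff 2 = 2
(x_1 implies x_3) implies (x_1 iff (x_3 iff x_1)) = 4 implies 2 = 2
(((x_3 implies x_2) iff x_3) iff (x_2 iff x_2)) implies ((x_1 implies x_3) implies (x_1 iff (x_3 iff x_1))) = 4 implies 2 = 2
No assignment yields a value below 2, so this is the minimum.

2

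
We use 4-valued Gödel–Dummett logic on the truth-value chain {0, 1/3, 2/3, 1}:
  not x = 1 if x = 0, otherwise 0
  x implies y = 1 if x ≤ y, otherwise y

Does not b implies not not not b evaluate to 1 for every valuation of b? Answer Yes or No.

Yes

b = 0 ↦ 1
b = 1/3 ↦ 1
b = 2/3 ↦ 1
b = 1 ↦ 1
Every assignment gives a value ≥ 1.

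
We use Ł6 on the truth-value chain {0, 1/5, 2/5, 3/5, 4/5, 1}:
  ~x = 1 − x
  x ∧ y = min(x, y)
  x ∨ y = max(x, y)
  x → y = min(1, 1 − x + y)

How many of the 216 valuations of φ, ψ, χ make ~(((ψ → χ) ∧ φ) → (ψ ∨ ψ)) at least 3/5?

34

value 1: 6 assignments (counts)
value 4/5: 11 assignments (counts)
value 3/5: 17 assignments (counts)
value 2/5: 21 assignments
value 1/5: 27 assignments
value 0: 134 assignments
So 34 of the 216 assignments meet the threshold.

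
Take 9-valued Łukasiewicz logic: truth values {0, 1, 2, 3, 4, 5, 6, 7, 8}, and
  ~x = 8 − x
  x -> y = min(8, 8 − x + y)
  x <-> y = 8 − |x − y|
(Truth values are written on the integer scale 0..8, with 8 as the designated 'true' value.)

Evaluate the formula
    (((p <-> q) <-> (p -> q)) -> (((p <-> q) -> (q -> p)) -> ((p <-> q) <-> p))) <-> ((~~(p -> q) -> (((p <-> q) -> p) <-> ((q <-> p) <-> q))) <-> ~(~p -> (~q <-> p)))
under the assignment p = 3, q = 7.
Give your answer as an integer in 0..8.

2

p <-> q = 3 <-> 7 = 4
p -> q = 3 -> 7 = 8
(p <-> q) <-> (p -> q) = 4 <-> 8 = 4
p <-> q = 3 <-> 7 = 4
q -> p = 7 -> 3 = 4
(p <-> q) -> (q -> p) = 4 -> 4 = 8
p <-> q = 3 <-> 7 = 4
(p <-> q) <-> p = 4 <-> 3 = 7
((p <-> q) -> (q -> p)) -> ((p <-> q) <-> p) = 8 -> 7 = 7
((p <-> q) <-> (p -> q)) -> (((p <-> q) -> (q -> p)) -> ((p <-> q) <-> p)) = 4 -> 7 = 8
p -> q = 3 -> 7 = 8
~(p -> q) = ~8 = 0
~~(p -> q) = ~0 = 8
p <-> q = 3 <-> 7 = 4
(p <-> q) -> p = 4 -> 3 = 7
q <-> p = 7 <-> 3 = 4
(q <-> p) <-> q = 4 <-> 7 = 5
((p <-> q) -> p) <-> ((q <-> p) <-> q) = 7 <-> 5 = 6
~~(p -> q) -> (((p <-> q) -> p) <-> ((q <-> p) <-> q)) = 8 -> 6 = 6
~p = ~3 = 5
~q = ~7 = 1
~q <-> p = 1 <-> 3 = 6
~p -> (~q <-> p) = 5 -> 6 = 8
~(~p -> (~q <-> p)) = ~8 = 0
(~~(p -> q) -> (((p <-> q) -> p) <-> ((q <-> p) <-> q))) <-> ~(~p -> (~q <-> p)) = 6 <-> 0 = 2
(((p <-> q) <-> (p -> q)) -> (((p <-> q) -> (q -> p)) -> ((p <-> q) <-> p))) <-> ((~~(p -> q) -> (((p <-> q) -> p) <-> ((q <-> p) <-> q))) <-> ~(~p -> (~q <-> p))) = 8 <-> 2 = 2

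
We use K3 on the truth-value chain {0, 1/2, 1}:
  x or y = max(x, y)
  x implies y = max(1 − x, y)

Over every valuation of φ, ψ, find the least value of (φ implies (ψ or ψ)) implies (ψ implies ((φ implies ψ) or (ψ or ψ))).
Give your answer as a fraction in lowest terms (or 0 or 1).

Take φ = 1/2, ψ = 1/2:
ψ or ψ = 1/2 or 1/2 = 1/2
φ implies (ψ or ψ) = 1/2 implies 1/2 = 1/2
φ implies ψ = 1/2 implies 1/2 = 1/2
ψ or ψ = 1/2 or 1/2 = 1/2
(φ implies ψ) or (ψ or ψ) = 1/2 or 1/2 = 1/2
ψ implies ((φ implies ψ) or (ψ or ψ)) = 1/2 implies 1/2 = 1/2
(φ implies (ψ or ψ)) implies (ψ implies ((φ implies ψ) or (ψ or ψ))) = 1/2 implies 1/2 = 1/2
No assignment yields a value below 1/2, so this is the minimum.

1/2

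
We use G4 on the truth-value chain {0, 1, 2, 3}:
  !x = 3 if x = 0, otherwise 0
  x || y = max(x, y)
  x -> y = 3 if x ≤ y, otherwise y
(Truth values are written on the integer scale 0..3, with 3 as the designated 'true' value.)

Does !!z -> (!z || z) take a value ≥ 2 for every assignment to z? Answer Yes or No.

No

Counterexample: take z = 1.
!z = !1 = 0
!!z = !0 = 3
!z = !1 = 0
!z || z = 0 || 1 = 1
!!z -> (!z || z) = 3 -> 1 = 1
This gives 1, which is below 2.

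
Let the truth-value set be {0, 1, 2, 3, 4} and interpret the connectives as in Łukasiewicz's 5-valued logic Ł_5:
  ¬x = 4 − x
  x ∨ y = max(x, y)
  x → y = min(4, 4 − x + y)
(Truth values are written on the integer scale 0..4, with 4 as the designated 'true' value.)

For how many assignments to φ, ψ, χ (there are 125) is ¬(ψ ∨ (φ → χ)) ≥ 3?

value 4: 1 assignment (counts)
value 3: 5 assignments (counts)
value 2: 12 assignments
value 1: 22 assignments
value 0: 85 assignments
So 6 of the 125 assignments meet the threshold.

6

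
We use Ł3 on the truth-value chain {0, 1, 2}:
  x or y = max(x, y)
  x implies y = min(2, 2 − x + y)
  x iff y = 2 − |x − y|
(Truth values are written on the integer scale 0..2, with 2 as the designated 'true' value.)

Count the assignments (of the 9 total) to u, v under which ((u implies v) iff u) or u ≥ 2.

u = 0, v = 0 ↦ 0  <
u = 0, v = 1 ↦ 0  <
u = 0, v = 2 ↦ 0  <
u = 1, v = 0 ↦ 2  ≥
u = 1, v = 1 ↦ 1  <
u = 1, v = 2 ↦ 1  <
u = 2, v = 0 ↦ 2  ≥
u = 2, v = 1 ↦ 2  ≥
u = 2, v = 2 ↦ 2  ≥
So 4 of the 9 assignments meet the threshold.

4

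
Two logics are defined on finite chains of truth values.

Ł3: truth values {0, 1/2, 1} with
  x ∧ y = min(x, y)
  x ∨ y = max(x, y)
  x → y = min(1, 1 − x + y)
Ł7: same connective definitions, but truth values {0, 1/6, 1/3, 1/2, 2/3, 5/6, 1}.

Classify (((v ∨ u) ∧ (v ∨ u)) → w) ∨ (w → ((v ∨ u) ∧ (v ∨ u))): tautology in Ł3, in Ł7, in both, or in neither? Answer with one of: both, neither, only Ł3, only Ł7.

In Ł3: every assignment gives 1 — tautology.
In Ł7: every assignment gives 1 — tautology.

both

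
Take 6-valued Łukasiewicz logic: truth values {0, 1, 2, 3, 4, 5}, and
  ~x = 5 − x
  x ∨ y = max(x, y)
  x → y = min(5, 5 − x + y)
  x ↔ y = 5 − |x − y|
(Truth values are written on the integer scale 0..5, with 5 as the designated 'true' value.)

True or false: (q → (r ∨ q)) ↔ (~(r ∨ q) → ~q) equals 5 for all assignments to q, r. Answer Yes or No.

Yes

At q = 4, r = 3, for instance:
r ∨ q = 3 ∨ 4 = 4
q → (r ∨ q) = 4 → 4 = 5
~(r ∨ q) = ~4 = 1
~q = ~4 = 1
~(r ∨ q) → ~q = 1 → 1 = 5
(q → (r ∨ q)) ↔ (~(r ∨ q) → ~q) = 5 ↔ 5 = 5
and checking the remaining 35 assignments likewise gives ≥ 5 in every case.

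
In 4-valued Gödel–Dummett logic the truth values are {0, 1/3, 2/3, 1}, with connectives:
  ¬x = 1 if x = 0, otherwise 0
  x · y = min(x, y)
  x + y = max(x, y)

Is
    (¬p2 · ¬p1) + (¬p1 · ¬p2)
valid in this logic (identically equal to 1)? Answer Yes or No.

No

Counterexample: take p1 = 0, p2 = 1/3.
¬p2 = ¬1/3 = 0
¬p1 = ¬0 = 1
¬p2 · ¬p1 = 0 · 1 = 0
¬p1 · ¬p2 = 1 · 0 = 0
(¬p2 · ¬p1) + (¬p1 · ¬p2) = 0 + 0 = 0
This gives 0 ≠ 1.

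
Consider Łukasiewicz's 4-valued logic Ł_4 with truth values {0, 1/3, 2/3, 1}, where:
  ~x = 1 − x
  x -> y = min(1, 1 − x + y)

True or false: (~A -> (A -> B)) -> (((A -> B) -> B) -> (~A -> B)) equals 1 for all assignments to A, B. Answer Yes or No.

Yes

A = 0, B = 0 ↦ 1
A = 0, B = 1/3 ↦ 1
A = 0, B = 2/3 ↦ 1
A = 0, B = 1 ↦ 1
A = 1/3, B = 0 ↦ 1
A = 1/3, B = 1/3 ↦ 1
A = 1/3, B = 2/3 ↦ 1
A = 1/3, B = 1 ↦ 1
A = 2/3, B = 0 ↦ 1
A = 2/3, B = 1/3 ↦ 1
A = 2/3, B = 2/3 ↦ 1
A = 2/3, B = 1 ↦ 1
A = 1, B = 0 ↦ 1
A = 1, B = 1/3 ↦ 1
A = 1, B = 2/3 ↦ 1
A = 1, B = 1 ↦ 1
Every assignment gives a value ≥ 1.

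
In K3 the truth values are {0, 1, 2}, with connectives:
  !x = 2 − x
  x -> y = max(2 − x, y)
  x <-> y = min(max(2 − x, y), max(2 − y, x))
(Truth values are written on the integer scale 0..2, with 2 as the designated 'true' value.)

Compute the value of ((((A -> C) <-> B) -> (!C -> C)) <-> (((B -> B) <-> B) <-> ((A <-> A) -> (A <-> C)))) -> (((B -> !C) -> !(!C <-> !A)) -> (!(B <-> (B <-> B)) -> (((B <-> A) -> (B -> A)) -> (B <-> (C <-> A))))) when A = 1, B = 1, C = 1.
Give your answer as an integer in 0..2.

1

A -> C = 1 -> 1 = 1
(A -> C) <-> B = 1 <-> 1 = 1
!C = !1 = 1
!C -> C = 1 -> 1 = 1
((A -> C) <-> B) -> (!C -> C) = 1 -> 1 = 1
B -> B = 1 -> 1 = 1
(B -> B) <-> B = 1 <-> 1 = 1
A <-> A = 1 <-> 1 = 1
A <-> C = 1 <-> 1 = 1
(A <-> A) -> (A <-> C) = 1 -> 1 = 1
((B -> B) <-> B) <-> ((A <-> A) -> (A <-> C)) = 1 <-> 1 = 1
(((A -> C) <-> B) -> (!C -> C)) <-> (((B -> B) <-> B) <-> ((A <-> A) -> (A <-> C))) = 1 <-> 1 = 1
!C = !1 = 1
B -> !C = 1 -> 1 = 1
!C = !1 = 1
!A = !1 = 1
!C <-> !A = 1 <-> 1 = 1
!(!C <-> !A) = !1 = 1
(B -> !C) -> !(!C <-> !A) = 1 -> 1 = 1
B <-> B = 1 <-> 1 = 1
B <-> (B <-> B) = 1 <-> 1 = 1
!(B <-> (B <-> B)) = !1 = 1
B <-> A = 1 <-> 1 = 1
B -> A = 1 -> 1 = 1
(B <-> A) -> (B -> A) = 1 -> 1 = 1
C <-> A = 1 <-> 1 = 1
B <-> (C <-> A) = 1 <-> 1 = 1
((B <-> A) -> (B -> A)) -> (B <-> (C <-> A)) = 1 -> 1 = 1
!(B <-> (B <-> B)) -> (((B <-> A) -> (B -> A)) -> (B <-> (C <-> A))) = 1 -> 1 = 1
((B -> !C) -> !(!C <-> !A)) -> (!(B <-> (B <-> B)) -> (((B <-> A) -> (B -> A)) -> (B <-> (C <-> A)))) = 1 -> 1 = 1
((((A -> C) <-> B) -> (!C -> C)) <-> (((B -> B) <-> B) <-> ((A <-> A) -> (A <-> C)))) -> (((B -> !C) -> !(!C <-> !A)) -> (!(B <-> (B <-> B)) -> (((B <-> A) -> (B -> A)) -> (B <-> (C <-> A))))) = 1 -> 1 = 1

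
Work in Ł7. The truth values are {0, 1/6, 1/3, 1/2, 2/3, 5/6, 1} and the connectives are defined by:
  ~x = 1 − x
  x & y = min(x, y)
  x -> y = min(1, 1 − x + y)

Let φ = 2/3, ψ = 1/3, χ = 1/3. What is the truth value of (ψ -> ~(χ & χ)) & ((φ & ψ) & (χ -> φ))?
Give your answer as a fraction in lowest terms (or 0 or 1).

χ & χ = 1/3 & 1/3 = 1/3
~(χ & χ) = ~1/3 = 2/3
ψ -> ~(χ & χ) = 1/3 -> 2/3 = 1
φ & ψ = 2/3 & 1/3 = 1/3
χ -> φ = 1/3 -> 2/3 = 1
(φ & ψ) & (χ -> φ) = 1/3 & 1 = 1/3
(ψ -> ~(χ & χ)) & ((φ & ψ) & (χ -> φ)) = 1 & 1/3 = 1/3

1/3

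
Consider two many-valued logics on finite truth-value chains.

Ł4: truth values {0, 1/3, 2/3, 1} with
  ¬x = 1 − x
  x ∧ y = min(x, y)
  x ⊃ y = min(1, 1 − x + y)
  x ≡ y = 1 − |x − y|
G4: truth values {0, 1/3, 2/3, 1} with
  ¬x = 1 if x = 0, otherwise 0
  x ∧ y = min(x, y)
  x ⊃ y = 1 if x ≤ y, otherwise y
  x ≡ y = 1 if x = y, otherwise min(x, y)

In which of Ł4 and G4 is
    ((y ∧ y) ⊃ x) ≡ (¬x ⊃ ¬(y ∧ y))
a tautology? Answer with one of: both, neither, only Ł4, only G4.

only Ł4

In Ł4: every assignment gives 1 — tautology.
In G4: at x = 1/3, y = 2/3 the value is 1/3 — not a tautology.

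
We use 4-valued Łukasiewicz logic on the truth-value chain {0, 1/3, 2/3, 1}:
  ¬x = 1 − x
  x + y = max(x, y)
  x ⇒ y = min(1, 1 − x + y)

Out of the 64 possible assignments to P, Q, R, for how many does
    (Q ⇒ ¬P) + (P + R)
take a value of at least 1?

value 1: 55 assignments (counts)
value 2/3: 9 assignments
So 55 of the 64 assignments meet the threshold.

55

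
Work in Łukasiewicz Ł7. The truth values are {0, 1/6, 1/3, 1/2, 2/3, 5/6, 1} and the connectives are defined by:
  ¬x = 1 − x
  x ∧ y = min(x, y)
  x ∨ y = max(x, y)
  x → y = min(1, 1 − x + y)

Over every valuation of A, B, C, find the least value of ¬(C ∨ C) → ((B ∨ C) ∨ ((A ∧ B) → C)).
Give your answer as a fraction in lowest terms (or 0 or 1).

Take A = 1/2, B = 1/2, C = 0:
C ∨ C = 0 ∨ 0 = 0
¬(C ∨ C) = ¬0 = 1
B ∨ C = 1/2 ∨ 0 = 1/2
A ∧ B = 1/2 ∧ 1/2 = 1/2
(A ∧ B) → C = 1/2 → 0 = 1/2
(B ∨ C) ∨ ((A ∧ B) → C) = 1/2 ∨ 1/2 = 1/2
¬(C ∨ C) → ((B ∨ C) ∨ ((A ∧ B) → C)) = 1 → 1/2 = 1/2
No assignment yields a value below 1/2, so this is the minimum.

1/2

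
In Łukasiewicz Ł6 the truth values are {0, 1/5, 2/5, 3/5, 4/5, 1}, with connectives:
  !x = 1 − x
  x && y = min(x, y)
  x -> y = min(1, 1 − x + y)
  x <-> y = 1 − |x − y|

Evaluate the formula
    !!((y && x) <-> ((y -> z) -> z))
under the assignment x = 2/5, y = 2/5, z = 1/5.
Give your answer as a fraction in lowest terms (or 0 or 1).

1

y && x = 2/5 && 2/5 = 2/5
y -> z = 2/5 -> 1/5 = 4/5
(y -> z) -> z = 4/5 -> 1/5 = 2/5
(y && x) <-> ((y -> z) -> z) = 2/5 <-> 2/5 = 1
!((y && x) <-> ((y -> z) -> z)) = !1 = 0
!!((y && x) <-> ((y -> z) -> z)) = !0 = 1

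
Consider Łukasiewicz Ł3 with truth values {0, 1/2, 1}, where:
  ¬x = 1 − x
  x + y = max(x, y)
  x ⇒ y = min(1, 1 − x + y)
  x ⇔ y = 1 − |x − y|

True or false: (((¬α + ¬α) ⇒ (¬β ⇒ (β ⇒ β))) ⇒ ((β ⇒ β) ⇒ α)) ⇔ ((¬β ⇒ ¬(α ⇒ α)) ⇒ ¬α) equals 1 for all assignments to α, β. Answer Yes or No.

No

Counterexample: take α = 0, β = 0.
¬α = ¬0 = 1
¬α = ¬0 = 1
¬α + ¬α = 1 + 1 = 1
¬β = ¬0 = 1
β ⇒ β = 0 ⇒ 0 = 1
¬β ⇒ (β ⇒ β) = 1 ⇒ 1 = 1
(¬α + ¬α) ⇒ (¬β ⇒ (β ⇒ β)) = 1 ⇒ 1 = 1
β ⇒ β = 0 ⇒ 0 = 1
(β ⇒ β) ⇒ α = 1 ⇒ 0 = 0
((¬α + ¬α) ⇒ (¬β ⇒ (β ⇒ β))) ⇒ ((β ⇒ β) ⇒ α) = 1 ⇒ 0 = 0
¬β = ¬0 = 1
α ⇒ α = 0 ⇒ 0 = 1
¬(α ⇒ α) = ¬1 = 0
¬β ⇒ ¬(α ⇒ α) = 1 ⇒ 0 = 0
¬α = ¬0 = 1
(¬β ⇒ ¬(α ⇒ α)) ⇒ ¬α = 0 ⇒ 1 = 1
(((¬α + ¬α) ⇒ (¬β ⇒ (β ⇒ β))) ⇒ ((β ⇒ β) ⇒ α)) ⇔ ((¬β ⇒ ¬(α ⇒ α)) ⇒ ¬α) = 0 ⇔ 1 = 0
This gives 0 ≠ 1.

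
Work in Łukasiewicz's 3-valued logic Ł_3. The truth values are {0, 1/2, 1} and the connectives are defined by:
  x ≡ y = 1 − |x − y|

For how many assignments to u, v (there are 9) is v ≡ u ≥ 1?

3

u = 0, v = 0 ↦ 1  ≥
u = 0, v = 1/2 ↦ 1/2  <
u = 0, v = 1 ↦ 0  <
u = 1/2, v = 0 ↦ 1/2  <
u = 1/2, v = 1/2 ↦ 1  ≥
u = 1/2, v = 1 ↦ 1/2  <
u = 1, v = 0 ↦ 0  <
u = 1, v = 1/2 ↦ 1/2  <
u = 1, v = 1 ↦ 1  ≥
So 3 of the 9 assignments meet the threshold.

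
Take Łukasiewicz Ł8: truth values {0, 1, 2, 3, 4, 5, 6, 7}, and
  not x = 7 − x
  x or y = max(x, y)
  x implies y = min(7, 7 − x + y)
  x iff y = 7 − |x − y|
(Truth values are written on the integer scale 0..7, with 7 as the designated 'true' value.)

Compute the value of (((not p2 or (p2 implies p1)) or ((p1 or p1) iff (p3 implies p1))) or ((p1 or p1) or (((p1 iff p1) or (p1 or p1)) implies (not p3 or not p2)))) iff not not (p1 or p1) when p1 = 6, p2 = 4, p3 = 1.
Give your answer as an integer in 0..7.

not p2 = not 4 = 3
p2 implies p1 = 4 implies 6 = 7
not p2 or (p2 implies p1) = 3 or 7 = 7
p1 or p1 = 6 or 6 = 6
p3 implies p1 = 1 implies 6 = 7
(p1 or p1) iff (p3 implies p1) = 6 iff 7 = 6
(not p2 or (p2 implies p1)) or ((p1 or p1) iff (p3 implies p1)) = 7 or 6 = 7
p1 or p1 = 6 or 6 = 6
p1 iff p1 = 6 iff 6 = 7
p1 or p1 = 6 or 6 = 6
(p1 iff p1) or (p1 or p1) = 7 or 6 = 7
not p3 = not 1 = 6
not p2 = not 4 = 3
not p3 or not p2 = 6 or 3 = 6
((p1 iff p1) or (p1 or p1)) implies (not p3 or not p2) = 7 implies 6 = 6
(p1 or p1) or (((p1 iff p1) or (p1 or p1)) implies (not p3 or not p2)) = 6 or 6 = 6
((not p2 or (p2 implies p1)) or ((p1 or p1) iff (p3 implies p1))) or ((p1 or p1) or (((p1 iff p1) or (p1 or p1)) implies (not p3 or not p2))) = 7 or 6 = 7
p1 or p1 = 6 or 6 = 6
not (p1 or p1) = not 6 = 1
not not (p1 or p1) = not 1 = 6
(((not p2 or (p2 implies p1)) or ((p1 or p1) iff (p3 implies p1))) or ((p1 or p1) or (((p1 iff p1) or (p1 or p1)) implies (not p3 or not p2)))) iff not not (p1 or p1) = 7 iff 6 = 6

6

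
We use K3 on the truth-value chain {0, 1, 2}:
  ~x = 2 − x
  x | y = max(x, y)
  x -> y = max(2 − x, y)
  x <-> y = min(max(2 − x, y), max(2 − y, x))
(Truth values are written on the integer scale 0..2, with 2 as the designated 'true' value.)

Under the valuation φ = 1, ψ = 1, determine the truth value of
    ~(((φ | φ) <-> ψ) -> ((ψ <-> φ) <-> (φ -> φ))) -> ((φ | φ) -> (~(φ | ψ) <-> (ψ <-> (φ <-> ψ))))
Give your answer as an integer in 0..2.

1

φ | φ = 1 | 1 = 1
(φ | φ) <-> ψ = 1 <-> 1 = 1
ψ <-> φ = 1 <-> 1 = 1
φ -> φ = 1 -> 1 = 1
(ψ <-> φ) <-> (φ -> φ) = 1 <-> 1 = 1
((φ | φ) <-> ψ) -> ((ψ <-> φ) <-> (φ -> φ)) = 1 -> 1 = 1
~(((φ | φ) <-> ψ) -> ((ψ <-> φ) <-> (φ -> φ))) = ~1 = 1
φ | φ = 1 | 1 = 1
φ | ψ = 1 | 1 = 1
~(φ | ψ) = ~1 = 1
φ <-> ψ = 1 <-> 1 = 1
ψ <-> (φ <-> ψ) = 1 <-> 1 = 1
~(φ | ψ) <-> (ψ <-> (φ <-> ψ)) = 1 <-> 1 = 1
(φ | φ) -> (~(φ | ψ) <-> (ψ <-> (φ <-> ψ))) = 1 -> 1 = 1
~(((φ | φ) <-> ψ) -> ((ψ <-> φ) <-> (φ -> φ))) -> ((φ | φ) -> (~(φ | ψ) <-> (ψ <-> (φ <-> ψ)))) = 1 -> 1 = 1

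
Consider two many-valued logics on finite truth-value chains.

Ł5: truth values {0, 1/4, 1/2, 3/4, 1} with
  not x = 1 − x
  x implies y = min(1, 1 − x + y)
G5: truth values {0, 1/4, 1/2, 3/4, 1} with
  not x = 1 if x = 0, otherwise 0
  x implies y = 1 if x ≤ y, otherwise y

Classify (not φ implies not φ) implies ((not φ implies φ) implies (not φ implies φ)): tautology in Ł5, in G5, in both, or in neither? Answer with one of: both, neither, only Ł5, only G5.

both

In Ł5: every assignment gives 1 — tautology.
In G5: every assignment gives 1 — tautology.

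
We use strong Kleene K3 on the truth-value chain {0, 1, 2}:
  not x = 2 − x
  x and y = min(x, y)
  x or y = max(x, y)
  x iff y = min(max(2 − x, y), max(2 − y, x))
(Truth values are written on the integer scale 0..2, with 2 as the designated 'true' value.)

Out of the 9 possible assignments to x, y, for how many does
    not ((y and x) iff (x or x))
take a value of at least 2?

1

x = 0, y = 0 ↦ 0  <
x = 0, y = 1 ↦ 0  <
x = 0, y = 2 ↦ 0  <
x = 1, y = 0 ↦ 1  <
x = 1, y = 1 ↦ 1  <
x = 1, y = 2 ↦ 1  <
x = 2, y = 0 ↦ 2  ≥
x = 2, y = 1 ↦ 1  <
x = 2, y = 2 ↦ 0  <
So 1 of the 9 assignments meets the threshold.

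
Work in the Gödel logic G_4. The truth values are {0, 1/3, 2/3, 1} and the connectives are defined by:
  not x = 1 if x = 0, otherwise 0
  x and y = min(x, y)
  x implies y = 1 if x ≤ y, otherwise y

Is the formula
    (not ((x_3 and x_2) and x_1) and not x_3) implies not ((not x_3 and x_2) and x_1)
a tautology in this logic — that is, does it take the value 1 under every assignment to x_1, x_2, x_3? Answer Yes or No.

No

Counterexample: take x_1 = 1/3, x_2 = 1/3, x_3 = 0.
x_3 and x_2 = 0 and 1/3 = 0
(x_3 and x_2) and x_1 = 0 and 1/3 = 0
not ((x_3 and x_2) and x_1) = not 0 = 1
not x_3 = not 0 = 1
not ((x_3 and x_2) and x_1) and not x_3 = 1 and 1 = 1
not x_3 = not 0 = 1
not x_3 and x_2 = 1 and 1/3 = 1/3
(not x_3 and x_2) and x_1 = 1/3 and 1/3 = 1/3
not ((not x_3 and x_2) and x_1) = not 1/3 = 0
(not ((x_3 and x_2) and x_1) and not x_3) implies not ((not x_3 and x_2) and x_1) = 1 implies 0 = 0
This gives 0 ≠ 1.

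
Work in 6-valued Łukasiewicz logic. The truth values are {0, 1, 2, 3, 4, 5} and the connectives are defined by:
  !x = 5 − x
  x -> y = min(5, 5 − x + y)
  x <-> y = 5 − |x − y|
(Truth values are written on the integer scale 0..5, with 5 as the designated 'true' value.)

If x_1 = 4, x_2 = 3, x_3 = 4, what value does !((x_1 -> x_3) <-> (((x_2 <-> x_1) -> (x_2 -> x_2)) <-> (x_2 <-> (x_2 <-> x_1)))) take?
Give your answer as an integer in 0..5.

x_1 -> x_3 = 4 -> 4 = 5
x_2 <-> x_1 = 3 <-> 4 = 4
x_2 -> x_2 = 3 -> 3 = 5
(x_2 <-> x_1) -> (x_2 -> x_2) = 4 -> 5 = 5
x_2 <-> x_1 = 3 <-> 4 = 4
x_2 <-> (x_2 <-> x_1) = 3 <-> 4 = 4
((x_2 <-> x_1) -> (x_2 -> x_2)) <-> (x_2 <-> (x_2 <-> x_1)) = 5 <-> 4 = 4
(x_1 -> x_3) <-> (((x_2 <-> x_1) -> (x_2 -> x_2)) <-> (x_2 <-> (x_2 <-> x_1))) = 5 <-> 4 = 4
!((x_1 -> x_3) <-> (((x_2 <-> x_1) -> (x_2 -> x_2)) <-> (x_2 <-> (x_2 <-> x_1)))) = !4 = 1

1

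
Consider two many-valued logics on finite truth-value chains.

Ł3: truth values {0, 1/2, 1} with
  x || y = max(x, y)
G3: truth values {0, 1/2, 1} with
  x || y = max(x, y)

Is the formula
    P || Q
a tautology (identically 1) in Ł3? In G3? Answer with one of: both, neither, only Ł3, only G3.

neither

In Ł3: at P = 0, Q = 0 the value is 0 — not a tautology.
In G3: at P = 0, Q = 0 the value is 0 — not a tautology.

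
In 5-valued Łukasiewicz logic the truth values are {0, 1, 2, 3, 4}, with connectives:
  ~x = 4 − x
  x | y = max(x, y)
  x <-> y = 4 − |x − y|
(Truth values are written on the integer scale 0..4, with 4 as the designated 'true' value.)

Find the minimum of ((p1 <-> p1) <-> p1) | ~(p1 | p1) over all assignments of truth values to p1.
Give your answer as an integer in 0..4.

Take p1 = 2:
p1 <-> p1 = 2 <-> 2 = 4
(p1 <-> p1) <-> p1 = 4 <-> 2 = 2
p1 | p1 = 2 | 2 = 2
~(p1 | p1) = ~2 = 2
((p1 <-> p1) <-> p1) | ~(p1 | p1) = 2 | 2 = 2
No assignment yields a value below 2, so this is the minimum.

2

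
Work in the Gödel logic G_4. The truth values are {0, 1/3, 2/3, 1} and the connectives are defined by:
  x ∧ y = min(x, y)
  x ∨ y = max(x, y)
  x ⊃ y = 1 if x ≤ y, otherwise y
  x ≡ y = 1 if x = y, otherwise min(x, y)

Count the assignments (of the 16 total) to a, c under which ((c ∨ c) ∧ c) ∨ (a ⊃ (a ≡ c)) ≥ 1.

10

a = 0, c = 0 ↦ 1  ≥
a = 0, c = 1/3 ↦ 1  ≥
a = 0, c = 2/3 ↦ 1  ≥
a = 0, c = 1 ↦ 1  ≥
a = 1/3, c = 0 ↦ 0  <
a = 1/3, c = 1/3 ↦ 1  ≥
a = 1/3, c = 2/3 ↦ 1  ≥
a = 1/3, c = 1 ↦ 1  ≥
a = 2/3, c = 0 ↦ 0  <
a = 2/3, c = 1/3 ↦ 1/3  <
a = 2/3, c = 2/3 ↦ 1  ≥
a = 2/3, c = 1 ↦ 1  ≥
a = 1, c = 0 ↦ 0  <
a = 1, c = 1/3 ↦ 1/3  <
a = 1, c = 2/3 ↦ 2/3  <
a = 1, c = 1 ↦ 1  ≥
So 10 of the 16 assignments meet the threshold.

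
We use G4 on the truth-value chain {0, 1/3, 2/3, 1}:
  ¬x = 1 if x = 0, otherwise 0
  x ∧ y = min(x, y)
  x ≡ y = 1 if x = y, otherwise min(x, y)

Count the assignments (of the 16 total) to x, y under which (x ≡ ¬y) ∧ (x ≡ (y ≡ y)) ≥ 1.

1

x = 0, y = 0 ↦ 0  <
x = 0, y = 1/3 ↦ 0  <
x = 0, y = 2/3 ↦ 0  <
x = 0, y = 1 ↦ 0  <
x = 1/3, y = 0 ↦ 1/3  <
x = 1/3, y = 1/3 ↦ 0  <
x = 1/3, y = 2/3 ↦ 0  <
x = 1/3, y = 1 ↦ 0  <
x = 2/3, y = 0 ↦ 2/3  <
x = 2/3, y = 1/3 ↦ 0  <
x = 2/3, y = 2/3 ↦ 0  <
x = 2/3, y = 1 ↦ 0  <
x = 1, y = 0 ↦ 1  ≥
x = 1, y = 1/3 ↦ 0  <
x = 1, y = 2/3 ↦ 0  <
x = 1, y = 1 ↦ 0  <
So 1 of the 16 assignments meets the threshold.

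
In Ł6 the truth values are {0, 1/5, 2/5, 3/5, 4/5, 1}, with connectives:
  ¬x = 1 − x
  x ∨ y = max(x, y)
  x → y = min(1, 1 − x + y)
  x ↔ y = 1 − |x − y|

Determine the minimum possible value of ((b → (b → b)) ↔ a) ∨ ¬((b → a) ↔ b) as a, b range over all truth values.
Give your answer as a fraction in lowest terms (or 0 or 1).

1/5

Take a = 0, b = 2/5:
b → b = 2/5 → 2/5 = 1
b → (b → b) = 2/5 → 1 = 1
(b → (b → b)) ↔ a = 1 ↔ 0 = 0
b → a = 2/5 → 0 = 3/5
(b → a) ↔ b = 3/5 ↔ 2/5 = 4/5
¬((b → a) ↔ b) = ¬4/5 = 1/5
((b → (b → b)) ↔ a) ∨ ¬((b → a) ↔ b) = 0 ∨ 1/5 = 1/5
No assignment yields a value below 1/5, so this is the minimum.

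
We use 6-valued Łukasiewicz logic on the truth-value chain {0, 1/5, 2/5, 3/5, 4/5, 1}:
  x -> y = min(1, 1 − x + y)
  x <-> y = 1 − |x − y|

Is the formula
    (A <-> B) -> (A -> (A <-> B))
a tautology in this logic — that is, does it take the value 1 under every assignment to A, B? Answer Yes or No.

Yes

At A = 0, B = 3/5, for instance:
A <-> B = 0 <-> 3/5 = 2/5
A -> (A <-> B) = 0 -> 2/5 = 1
(A <-> B) -> (A -> (A <-> B)) = 2/5 -> 1 = 1
and checking the remaining 35 assignments likewise gives ≥ 1 in every case.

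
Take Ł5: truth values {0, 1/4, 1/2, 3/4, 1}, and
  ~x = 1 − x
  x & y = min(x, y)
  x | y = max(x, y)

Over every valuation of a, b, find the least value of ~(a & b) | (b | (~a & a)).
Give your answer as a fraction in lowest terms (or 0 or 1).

Take a = 1/2, b = 1/2:
a & b = 1/2 & 1/2 = 1/2
~(a & b) = ~1/2 = 1/2
~a = ~1/2 = 1/2
~a & a = 1/2 & 1/2 = 1/2
b | (~a & a) = 1/2 | 1/2 = 1/2
~(a & b) | (b | (~a & a)) = 1/2 | 1/2 = 1/2
No assignment yields a value below 1/2, so this is the minimum.

1/2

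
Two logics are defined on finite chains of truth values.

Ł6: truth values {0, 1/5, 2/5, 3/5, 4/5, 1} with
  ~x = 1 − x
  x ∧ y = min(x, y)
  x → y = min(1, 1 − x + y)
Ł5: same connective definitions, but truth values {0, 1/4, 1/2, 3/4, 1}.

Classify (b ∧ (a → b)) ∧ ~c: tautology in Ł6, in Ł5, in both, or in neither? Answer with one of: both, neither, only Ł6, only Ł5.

In Ł6: at a = 0, b = 0, c = 0 the value is 0 — not a tautology.
In Ł5: at a = 0, b = 0, c = 0 the value is 0 — not a tautology.

neither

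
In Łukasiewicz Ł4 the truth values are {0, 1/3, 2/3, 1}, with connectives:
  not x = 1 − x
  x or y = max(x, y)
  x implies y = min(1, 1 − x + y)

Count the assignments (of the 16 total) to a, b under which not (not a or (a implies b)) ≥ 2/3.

a = 0, b = 0 ↦ 0  <
a = 0, b = 1/3 ↦ 0  <
a = 0, b = 2/3 ↦ 0  <
a = 0, b = 1 ↦ 0  <
a = 1/3, b = 0 ↦ 1/3  <
a = 1/3, b = 1/3 ↦ 0  <
a = 1/3, b = 2/3 ↦ 0  <
a = 1/3, b = 1 ↦ 0  <
a = 2/3, b = 0 ↦ 2/3  ≥
a = 2/3, b = 1/3 ↦ 1/3  <
a = 2/3, b = 2/3 ↦ 0  <
a = 2/3, b = 1 ↦ 0  <
a = 1, b = 0 ↦ 1  ≥
a = 1, b = 1/3 ↦ 2/3  ≥
a = 1, b = 2/3 ↦ 1/3  <
a = 1, b = 1 ↦ 0  <
So 3 of the 16 assignments meet the threshold.

3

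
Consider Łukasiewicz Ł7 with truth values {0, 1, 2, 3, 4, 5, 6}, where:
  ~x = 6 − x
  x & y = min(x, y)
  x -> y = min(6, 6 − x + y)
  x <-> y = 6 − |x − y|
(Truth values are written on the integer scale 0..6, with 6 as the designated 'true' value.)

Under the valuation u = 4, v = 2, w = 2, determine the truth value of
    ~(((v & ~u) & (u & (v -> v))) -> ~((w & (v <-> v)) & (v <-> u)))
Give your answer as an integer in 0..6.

~u = ~4 = 2
v & ~u = 2 & 2 = 2
v -> v = 2 -> 2 = 6
u & (v -> v) = 4 & 6 = 4
(v & ~u) & (u & (v -> v)) = 2 & 4 = 2
v <-> v = 2 <-> 2 = 6
w & (v <-> v) = 2 & 6 = 2
v <-> u = 2 <-> 4 = 4
(w & (v <-> v)) & (v <-> u) = 2 & 4 = 2
~((w & (v <-> v)) & (v <-> u)) = ~2 = 4
((v & ~u) & (u & (v -> v))) -> ~((w & (v <-> v)) & (v <-> u)) = 2 -> 4 = 6
~(((v & ~u) & (u & (v -> v))) -> ~((w & (v <-> v)) & (v <-> u))) = ~6 = 0

0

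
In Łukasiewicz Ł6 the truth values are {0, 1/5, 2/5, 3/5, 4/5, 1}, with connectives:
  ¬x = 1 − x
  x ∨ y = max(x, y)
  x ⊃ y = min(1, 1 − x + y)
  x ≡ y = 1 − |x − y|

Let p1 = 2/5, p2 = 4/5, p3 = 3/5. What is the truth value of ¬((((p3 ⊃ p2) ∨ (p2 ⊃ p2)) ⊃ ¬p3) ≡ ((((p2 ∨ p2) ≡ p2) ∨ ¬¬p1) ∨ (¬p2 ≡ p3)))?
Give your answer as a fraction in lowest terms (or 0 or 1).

3/5

p3 ⊃ p2 = 3/5 ⊃ 4/5 = 1
p2 ⊃ p2 = 4/5 ⊃ 4/5 = 1
(p3 ⊃ p2) ∨ (p2 ⊃ p2) = 1 ∨ 1 = 1
¬p3 = ¬3/5 = 2/5
((p3 ⊃ p2) ∨ (p2 ⊃ p2)) ⊃ ¬p3 = 1 ⊃ 2/5 = 2/5
p2 ∨ p2 = 4/5 ∨ 4/5 = 4/5
(p2 ∨ p2) ≡ p2 = 4/5 ≡ 4/5 = 1
¬p1 = ¬2/5 = 3/5
¬¬p1 = ¬3/5 = 2/5
((p2 ∨ p2) ≡ p2) ∨ ¬¬p1 = 1 ∨ 2/5 = 1
¬p2 = ¬4/5 = 1/5
¬p2 ≡ p3 = 1/5 ≡ 3/5 = 3/5
(((p2 ∨ p2) ≡ p2) ∨ ¬¬p1) ∨ (¬p2 ≡ p3) = 1 ∨ 3/5 = 1
(((p3 ⊃ p2) ∨ (p2 ⊃ p2)) ⊃ ¬p3) ≡ ((((p2 ∨ p2) ≡ p2) ∨ ¬¬p1) ∨ (¬p2 ≡ p3)) = 2/5 ≡ 1 = 2/5
¬((((p3 ⊃ p2) ∨ (p2 ⊃ p2)) ⊃ ¬p3) ≡ ((((p2 ∨ p2) ≡ p2) ∨ ¬¬p1) ∨ (¬p2 ≡ p3))) = ¬2/5 = 3/5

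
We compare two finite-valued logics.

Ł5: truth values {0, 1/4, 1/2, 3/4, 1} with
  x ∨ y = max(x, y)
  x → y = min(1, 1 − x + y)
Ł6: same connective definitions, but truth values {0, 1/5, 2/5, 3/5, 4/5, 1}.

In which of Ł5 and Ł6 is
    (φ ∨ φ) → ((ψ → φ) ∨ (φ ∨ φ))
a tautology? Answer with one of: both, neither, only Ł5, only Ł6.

both

In Ł5: every assignment gives 1 — tautology.
In Ł6: every assignment gives 1 — tautology.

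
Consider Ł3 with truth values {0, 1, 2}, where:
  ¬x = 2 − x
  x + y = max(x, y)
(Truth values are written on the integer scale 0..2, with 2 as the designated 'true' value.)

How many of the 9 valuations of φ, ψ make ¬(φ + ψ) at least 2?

1

φ = 0, ψ = 0 ↦ 2  ≥
φ = 0, ψ = 1 ↦ 1  <
φ = 0, ψ = 2 ↦ 0  <
φ = 1, ψ = 0 ↦ 1  <
φ = 1, ψ = 1 ↦ 1  <
φ = 1, ψ = 2 ↦ 0  <
φ = 2, ψ = 0 ↦ 0  <
φ = 2, ψ = 1 ↦ 0  <
φ = 2, ψ = 2 ↦ 0  <
So 1 of the 9 assignments meets the threshold.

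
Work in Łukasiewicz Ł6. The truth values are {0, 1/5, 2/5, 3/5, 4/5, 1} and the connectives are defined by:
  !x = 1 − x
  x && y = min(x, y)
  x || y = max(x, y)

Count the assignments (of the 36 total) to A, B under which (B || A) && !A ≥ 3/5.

value 1: 1 assignment (counts)
value 4/5: 3 assignments (counts)
value 3/5: 5 assignments (counts)
value 2/5: 11 assignments
value 1/5: 9 assignments
value 0: 7 assignments
So 9 of the 36 assignments meet the threshold.

9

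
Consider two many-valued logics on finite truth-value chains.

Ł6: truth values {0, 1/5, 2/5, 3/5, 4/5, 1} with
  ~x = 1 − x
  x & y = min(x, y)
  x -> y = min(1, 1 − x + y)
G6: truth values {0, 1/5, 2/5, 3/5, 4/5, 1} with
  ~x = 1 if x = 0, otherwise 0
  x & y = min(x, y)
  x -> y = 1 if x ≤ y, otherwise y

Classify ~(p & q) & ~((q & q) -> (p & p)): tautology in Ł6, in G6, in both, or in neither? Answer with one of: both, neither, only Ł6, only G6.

In Ł6: at p = 0, q = 0 the value is 0 — not a tautology.
In G6: at p = 0, q = 0 the value is 0 — not a tautology.

neither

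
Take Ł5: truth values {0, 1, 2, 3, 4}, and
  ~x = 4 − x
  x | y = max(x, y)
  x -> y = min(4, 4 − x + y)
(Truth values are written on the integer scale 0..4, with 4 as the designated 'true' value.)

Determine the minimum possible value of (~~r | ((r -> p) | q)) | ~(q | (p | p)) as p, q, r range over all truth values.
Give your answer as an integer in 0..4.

2

Take p = 0, q = 2, r = 2:
~r = ~2 = 2
~~r = ~2 = 2
r -> p = 2 -> 0 = 2
(r -> p) | q = 2 | 2 = 2
~~r | ((r -> p) | q) = 2 | 2 = 2
p | p = 0 | 0 = 0
q | (p | p) = 2 | 0 = 2
~(q | (p | p)) = ~2 = 2
(~~r | ((r -> p) | q)) | ~(q | (p | p)) = 2 | 2 = 2
No assignment yields a value below 2, so this is the minimum.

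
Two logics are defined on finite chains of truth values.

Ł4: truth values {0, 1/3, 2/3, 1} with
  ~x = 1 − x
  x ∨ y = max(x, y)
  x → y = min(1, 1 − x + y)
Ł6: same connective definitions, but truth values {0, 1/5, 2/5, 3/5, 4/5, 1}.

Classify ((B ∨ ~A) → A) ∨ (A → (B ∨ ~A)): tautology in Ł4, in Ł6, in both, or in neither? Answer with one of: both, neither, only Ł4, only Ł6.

In Ł4: every assignment gives 1 — tautology.
In Ł6: every assignment gives 1 — tautology.

both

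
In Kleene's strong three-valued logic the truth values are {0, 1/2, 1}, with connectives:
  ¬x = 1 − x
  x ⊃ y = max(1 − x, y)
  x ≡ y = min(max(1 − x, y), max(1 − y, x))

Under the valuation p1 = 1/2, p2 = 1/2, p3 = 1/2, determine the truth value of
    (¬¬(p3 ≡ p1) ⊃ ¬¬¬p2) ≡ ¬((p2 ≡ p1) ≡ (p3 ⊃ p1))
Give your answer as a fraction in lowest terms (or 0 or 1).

p3 ≡ p1 = 1/2 ≡ 1/2 = 1/2
¬(p3 ≡ p1) = ¬1/2 = 1/2
¬¬(p3 ≡ p1) = ¬1/2 = 1/2
¬p2 = ¬1/2 = 1/2
¬¬p2 = ¬1/2 = 1/2
¬¬¬p2 = ¬1/2 = 1/2
¬¬(p3 ≡ p1) ⊃ ¬¬¬p2 = 1/2 ⊃ 1/2 = 1/2
p2 ≡ p1 = 1/2 ≡ 1/2 = 1/2
p3 ⊃ p1 = 1/2 ⊃ 1/2 = 1/2
(p2 ≡ p1) ≡ (p3 ⊃ p1) = 1/2 ≡ 1/2 = 1/2
¬((p2 ≡ p1) ≡ (p3 ⊃ p1)) = ¬1/2 = 1/2
(¬¬(p3 ≡ p1) ⊃ ¬¬¬p2) ≡ ¬((p2 ≡ p1) ≡ (p3 ⊃ p1)) = 1/2 ≡ 1/2 = 1/2

1/2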